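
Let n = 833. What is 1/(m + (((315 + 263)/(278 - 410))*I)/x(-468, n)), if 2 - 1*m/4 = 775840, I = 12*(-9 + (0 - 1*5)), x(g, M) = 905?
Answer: -9955/30893861068 ≈ -3.2223e-7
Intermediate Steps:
I = -168 (I = 12*(-9 + (0 - 5)) = 12*(-9 - 5) = 12*(-14) = -168)
m = -3103352 (m = 8 - 4*775840 = 8 - 3103360 = -3103352)
1/(m + (((315 + 263)/(278 - 410))*I)/x(-468, n)) = 1/(-3103352 + (((315 + 263)/(278 - 410))*(-168))/905) = 1/(-3103352 + ((578/(-132))*(-168))*(1/905)) = 1/(-3103352 + ((578*(-1/132))*(-168))*(1/905)) = 1/(-3103352 - 289/66*(-168)*(1/905)) = 1/(-3103352 + (8092/11)*(1/905)) = 1/(-3103352 + 8092/9955) = 1/(-30893861068/9955) = -9955/30893861068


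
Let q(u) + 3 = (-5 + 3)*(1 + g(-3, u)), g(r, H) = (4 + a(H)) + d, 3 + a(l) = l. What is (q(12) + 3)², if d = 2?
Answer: 1024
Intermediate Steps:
a(l) = -3 + l
g(r, H) = 3 + H (g(r, H) = (4 + (-3 + H)) + 2 = (1 + H) + 2 = 3 + H)
q(u) = -11 - 2*u (q(u) = -3 + (-5 + 3)*(1 + (3 + u)) = -3 - 2*(4 + u) = -3 + (-8 - 2*u) = -11 - 2*u)
(q(12) + 3)² = ((-11 - 2*12) + 3)² = ((-11 - 24) + 3)² = (-35 + 3)² = (-32)² = 1024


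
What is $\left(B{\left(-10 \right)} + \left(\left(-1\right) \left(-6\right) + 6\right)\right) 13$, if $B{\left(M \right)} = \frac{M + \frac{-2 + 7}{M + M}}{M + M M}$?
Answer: $\frac{55627}{360} \approx 154.52$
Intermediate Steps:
$B{\left(M \right)} = \frac{M + \frac{5}{2 M}}{M + M^{2}}$
$\left(B{\left(-10 \right)} + \left(\left(-1\right) \left(-6\right) + 6\right)\right) 13 = \left(\frac{\frac{5}{2} + \left(-10\right)^{2}}{100 \left(1 - 10\right)} + \left(\left(-1\right) \left(-6\right) + 6\right)\right) 13 = \left(\frac{\frac{5}{2} + 100}{100 \left(-9\right)} + \left(6 + 6\right)\right) 13 = \left(\frac{1}{100} \left(- \frac{1}{9}\right) \frac{205}{2} + 12\right) 13 = \left(- \frac{41}{360} + 12\right) 13 = \frac{4279}{360} \cdot 13 = \frac{55627}{360}$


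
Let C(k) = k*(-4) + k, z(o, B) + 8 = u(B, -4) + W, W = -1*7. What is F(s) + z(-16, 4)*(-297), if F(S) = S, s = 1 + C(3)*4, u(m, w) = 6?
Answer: 2638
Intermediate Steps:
W = -7
z(o, B) = -9 (z(o, B) = -8 + (6 - 7) = -8 - 1 = -9)
C(k) = -3*k (C(k) = -4*k + k = -3*k)
s = -35 (s = 1 - 3*3*4 = 1 - 9*4 = 1 - 36 = -35)
F(s) + z(-16, 4)*(-297) = -35 - 9*(-297) = -35 + 2673 = 2638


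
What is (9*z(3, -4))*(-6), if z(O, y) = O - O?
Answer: 0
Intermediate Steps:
z(O, y) = 0
(9*z(3, -4))*(-6) = (9*0)*(-6) = 0*(-6) = 0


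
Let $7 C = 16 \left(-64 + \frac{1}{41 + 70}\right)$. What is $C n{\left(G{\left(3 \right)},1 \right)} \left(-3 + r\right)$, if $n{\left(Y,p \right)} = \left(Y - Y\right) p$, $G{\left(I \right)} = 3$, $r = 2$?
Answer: $0$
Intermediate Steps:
$C = - \frac{113648}{777}$ ($C = \frac{16 \left(-64 + \frac{1}{41 + 70}\right)}{7} = \frac{16 \left(-64 + \frac{1}{111}\right)}{7} = \frac{16 \left(- \frac{7103}{111}\right)}{7} = \frac{1}{7} \left(- \frac{113648}{111}\right) = - \frac{113648}{777} \approx -146.27$)
$n{\left(Y,p \right)} = 0$ ($n{\left(Y,p \right)} = 0 p = 0$)
$C n{\left(G{\left(3 \right)},1 \right)} \left(-3 + r\right) = - \frac{113648 \cdot 0 \left(-3 + 2\right)}{777} = - \frac{113648 \cdot 0 \left(-1\right)}{777} = \left(- \frac{113648}{777}\right) 0 = 0$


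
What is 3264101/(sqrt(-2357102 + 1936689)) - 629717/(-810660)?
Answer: 629717/810660 - 3264101*I*sqrt(420413)/420413 ≈ 0.7768 - 5034.1*I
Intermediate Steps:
3264101/(sqrt(-2357102 + 1936689)) - 629717/(-810660) = 3264101/(sqrt(-420413)) - 629717*(-1/810660) = 3264101/((I*sqrt(420413))) + 629717/810660 = 3264101*(-I*sqrt(420413)/420413) + 629717/810660 = -3264101*I*sqrt(420413)/420413 + 629717/810660 = 629717/810660 - 3264101*I*sqrt(420413)/420413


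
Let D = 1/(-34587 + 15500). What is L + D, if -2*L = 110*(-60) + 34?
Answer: 62662620/19087 ≈ 3283.0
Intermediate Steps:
L = 3283 (L = -(110*(-60) + 34)/2 = -(-6600 + 34)/2 = -½*(-6566) = 3283)
D = -1/19087 (D = 1/(-19087) = -1/19087 ≈ -5.2392e-5)
L + D = 3283 - 1/19087 = 62662620/19087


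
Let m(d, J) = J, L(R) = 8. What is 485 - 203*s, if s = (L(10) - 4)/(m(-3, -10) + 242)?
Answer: 963/2 ≈ 481.50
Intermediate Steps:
s = 1/58 (s = (8 - 4)/(-10 + 242) = 4/232 = 4*(1/232) = 1/58 ≈ 0.017241)
485 - 203*s = 485 - 203*1/58 = 485 - 7/2 = 963/2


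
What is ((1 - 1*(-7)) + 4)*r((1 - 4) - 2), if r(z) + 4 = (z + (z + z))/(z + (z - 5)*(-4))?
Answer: -372/7 ≈ -53.143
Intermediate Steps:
r(z) = -4 + 3*z/(20 - 3*z) (r(z) = -4 + (z + (z + z))/(z + (z - 5)*(-4)) = -4 + (z + 2*z)/(z + (-5 + z)*(-4)) = -4 + (3*z)/(z + (20 - 4*z)) = -4 + (3*z)/(20 - 3*z) = -4 + 3*z/(20 - 3*z))
((1 - 1*(-7)) + 4)*r((1 - 4) - 2) = ((1 - 1*(-7)) + 4)*(5*(16 - 3*((1 - 4) - 2))/(-20 + 3*((1 - 4) - 2))) = ((1 + 7) + 4)*(5*(16 - 3*(-3 - 2))/(-20 + 3*(-3 - 2))) = (8 + 4)*(5*(16 - 3*(-5))/(-20 + 3*(-5))) = 12*(5*(16 + 15)/(-20 - 15)) = 12*(5*31/(-35)) = 12*(5*(-1/35)*31) = 12*(-31/7) = -372/7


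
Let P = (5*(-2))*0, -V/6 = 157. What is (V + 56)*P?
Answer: 0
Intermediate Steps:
V = -942 (V = -6*157 = -942)
P = 0 (P = -10*0 = 0)
(V + 56)*P = (-942 + 56)*0 = -886*0 = 0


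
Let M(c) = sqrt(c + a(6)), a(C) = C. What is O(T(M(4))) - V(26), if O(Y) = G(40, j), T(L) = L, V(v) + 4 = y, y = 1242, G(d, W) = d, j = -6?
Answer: -1198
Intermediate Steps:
V(v) = 1238 (V(v) = -4 + 1242 = 1238)
M(c) = sqrt(6 + c) (M(c) = sqrt(c + 6) = sqrt(6 + c))
O(Y) = 40
O(T(M(4))) - V(26) = 40 - 1*1238 = 40 - 1238 = -1198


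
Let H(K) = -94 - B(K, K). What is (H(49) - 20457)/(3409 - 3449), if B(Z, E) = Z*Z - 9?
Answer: 22943/40 ≈ 573.58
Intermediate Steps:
B(Z, E) = -9 + Z² (B(Z, E) = Z² - 9 = -9 + Z²)
H(K) = -85 - K² (H(K) = -94 - (-9 + K²) = -94 + (9 - K²) = -85 - K²)
(H(49) - 20457)/(3409 - 3449) = ((-85 - 1*49²) - 20457)/(3409 - 3449) = ((-85 - 1*2401) - 20457)/(-40) = ((-85 - 2401) - 20457)*(-1/40) = (-2486 - 20457)*(-1/40) = -22943*(-1/40) = 22943/40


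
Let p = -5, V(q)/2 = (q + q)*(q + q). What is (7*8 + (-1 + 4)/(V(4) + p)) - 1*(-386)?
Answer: 18123/41 ≈ 442.02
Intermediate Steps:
V(q) = 8*q² (V(q) = 2*((q + q)*(q + q)) = 2*((2*q)*(2*q)) = 2*(4*q²) = 8*q²)
(7*8 + (-1 + 4)/(V(4) + p)) - 1*(-386) = (7*8 + (-1 + 4)/(8*4² - 5)) - 1*(-386) = (56 + 3/(8*16 - 5)) + 386 = (56 + 3/(128 - 5)) + 386 = (56 + 3/123) + 386 = (56 + 3*(1/123)) + 386 = (56 + 1/41) + 386 = 2297/41 + 386 = 18123/41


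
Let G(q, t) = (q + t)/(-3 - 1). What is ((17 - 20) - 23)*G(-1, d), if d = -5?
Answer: -39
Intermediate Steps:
G(q, t) = -q/4 - t/4 (G(q, t) = (q + t)/(-4) = (q + t)*(-¼) = -q/4 - t/4)
((17 - 20) - 23)*G(-1, d) = ((17 - 20) - 23)*(-¼*(-1) - ¼*(-5)) = (-3 - 23)*(¼ + 5/4) = -26*3/2 = -39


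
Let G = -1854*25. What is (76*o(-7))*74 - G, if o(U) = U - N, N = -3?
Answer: 23854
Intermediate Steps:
G = -46350
o(U) = 3 + U (o(U) = U - 1*(-3) = U + 3 = 3 + U)
(76*o(-7))*74 - G = (76*(3 - 7))*74 - 1*(-46350) = (76*(-4))*74 + 46350 = -304*74 + 46350 = -22496 + 46350 = 23854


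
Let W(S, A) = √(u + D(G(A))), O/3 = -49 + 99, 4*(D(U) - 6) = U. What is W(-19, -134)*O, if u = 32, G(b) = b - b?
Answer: 150*√38 ≈ 924.66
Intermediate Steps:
G(b) = 0
D(U) = 6 + U/4
O = 150 (O = 3*(-49 + 99) = 3*50 = 150)
W(S, A) = √38 (W(S, A) = √(32 + (6 + (¼)*0)) = √(32 + (6 + 0)) = √(32 + 6) = √38)
W(-19, -134)*O = √38*150 = 150*√38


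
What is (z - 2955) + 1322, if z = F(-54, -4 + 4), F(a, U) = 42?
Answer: -1591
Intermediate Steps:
z = 42
(z - 2955) + 1322 = (42 - 2955) + 1322 = -2913 + 1322 = -1591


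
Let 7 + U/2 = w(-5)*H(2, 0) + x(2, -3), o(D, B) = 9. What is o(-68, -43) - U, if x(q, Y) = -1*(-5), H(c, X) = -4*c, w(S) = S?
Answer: -67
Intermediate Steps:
x(q, Y) = 5
U = 76 (U = -14 + 2*(-(-20)*2 + 5) = -14 + 2*(-5*(-8) + 5) = -14 + 2*(40 + 5) = -14 + 2*45 = -14 + 90 = 76)
o(-68, -43) - U = 9 - 1*76 = 9 - 76 = -67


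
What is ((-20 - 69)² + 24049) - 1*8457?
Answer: 23513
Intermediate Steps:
((-20 - 69)² + 24049) - 1*8457 = ((-89)² + 24049) - 8457 = (7921 + 24049) - 8457 = 31970 - 8457 = 23513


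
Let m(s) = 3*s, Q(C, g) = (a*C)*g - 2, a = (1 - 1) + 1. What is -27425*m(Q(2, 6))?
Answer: -822750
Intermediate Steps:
a = 1 (a = 0 + 1 = 1)
Q(C, g) = -2 + C*g (Q(C, g) = (1*C)*g - 2 = C*g - 2 = -2 + C*g)
-27425*m(Q(2, 6)) = -82275*(-2 + 2*6) = -82275*(-2 + 12) = -82275*10 = -27425*30 = -822750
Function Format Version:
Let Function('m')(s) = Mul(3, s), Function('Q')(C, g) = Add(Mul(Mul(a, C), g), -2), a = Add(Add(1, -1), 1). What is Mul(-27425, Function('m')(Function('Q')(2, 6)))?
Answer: -822750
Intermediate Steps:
a = 1 (a = Add(0, 1) = 1)
Function('Q')(C, g) = Add(-2, Mul(C, g)) (Function('Q')(C, g) = Add(Mul(Mul(1, C), g), -2) = Add(Mul(C, g), -2) = Add(-2, Mul(C, g)))
Mul(-27425, Function('m')(Function('Q')(2, 6))) = Mul(-27425, Mul(3, Add(-2, Mul(2, 6)))) = Mul(-27425, Mul(3, Add(-2, 12))) = Mul(-27425, Mul(3, 10)) = Mul(-27425, 30) = -822750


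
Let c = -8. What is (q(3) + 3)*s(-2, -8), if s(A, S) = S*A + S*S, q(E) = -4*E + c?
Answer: -1360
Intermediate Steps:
q(E) = -8 - 4*E (q(E) = -4*E - 8 = -8 - 4*E)
s(A, S) = S**2 + A*S (s(A, S) = A*S + S**2 = S**2 + A*S)
(q(3) + 3)*s(-2, -8) = ((-8 - 4*3) + 3)*(-8*(-2 - 8)) = ((-8 - 12) + 3)*(-8*(-10)) = (-20 + 3)*80 = -17*80 = -1360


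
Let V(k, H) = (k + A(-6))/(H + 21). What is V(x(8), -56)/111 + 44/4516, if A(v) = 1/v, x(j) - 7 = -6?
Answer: 50153/5263398 ≈ 0.0095286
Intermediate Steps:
x(j) = 1 (x(j) = 7 - 6 = 1)
A(v) = 1/v
V(k, H) = (-1/6 + k)/(21 + H) (V(k, H) = (k + 1/(-6))/(H + 21) = (k - 1/6)/(21 + H) = (-1/6 + k)/(21 + H))
V(x(8), -56)/111 + 44/4516 = ((-1/6 + 1)/(21 - 56))/111 + 44/4516 = ((5/6)/(-35))*(1/111) + 44*(1/4516) = -1/35*5/6*(1/111) + 11/1129 = -1/42*1/111 + 11/1129 = -1/4662 + 11/1129 = 50153/5263398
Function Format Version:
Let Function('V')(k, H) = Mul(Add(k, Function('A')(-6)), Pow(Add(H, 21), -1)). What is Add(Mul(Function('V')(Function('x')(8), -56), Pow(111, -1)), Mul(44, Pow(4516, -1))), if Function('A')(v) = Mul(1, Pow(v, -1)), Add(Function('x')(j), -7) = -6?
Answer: Rational(50153, 5263398) ≈ 0.0095286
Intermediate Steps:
Function('x')(j) = 1 (Function('x')(j) = Add(7, -6) = 1)
Function('A')(v) = Pow(v, -1)
Function('V')(k, H) = Mul(Pow(Add(21, H), -1), Add(Rational(-1, 6), k)) (Function('V')(k, H) = Mul(Add(k, Pow(-6, -1)), Pow(Add(H, 21), -1)) = Mul(Add(k, Rational(-1, 6)), Pow(Add(21, H), -1)) = Mul(Add(Rational(-1, 6), k), Pow(Add(21, H), -1)) = Mul(Pow(Add(21, H), -1), Add(Rational(-1, 6), k)))
Add(Mul(Function('V')(Function('x')(8), -56), Pow(111, -1)), Mul(44, Pow(4516, -1))) = Add(Mul(Mul(Pow(Add(21, -56), -1), Add(Rational(-1, 6), 1)), Pow(111, -1)), Mul(44, Pow(4516, -1))) = Add(Mul(Mul(Pow(-35, -1), Rational(5, 6)), Rational(1, 111)), Mul(44, Rational(1, 4516))) = Add(Mul(Mul(Rational(-1, 35), Rational(5, 6)), Rational(1, 111)), Rational(11, 1129)) = Add(Mul(Rational(-1, 42), Rational(1, 111)), Rational(11, 1129)) = Add(Rational(-1, 4662), Rational(11, 1129)) = Rational(50153, 5263398)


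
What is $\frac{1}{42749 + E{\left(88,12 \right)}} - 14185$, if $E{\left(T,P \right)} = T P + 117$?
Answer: $- \frac{623033569}{43922} \approx -14185.0$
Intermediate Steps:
$E{\left(T,P \right)} = 117 + P T$ ($E{\left(T,P \right)} = P T + 117 = 117 + P T$)
$\frac{1}{42749 + E{\left(88,12 \right)}} - 14185 = \frac{1}{42749 + \left(117 + 12 \cdot 88\right)} - 14185 = \frac{1}{42749 + \left(117 + 1056\right)} - 14185 = \frac{1}{42749 + 1173} - 14185 = \frac{1}{43922} - 14185 = - \frac{623033569}{43922}$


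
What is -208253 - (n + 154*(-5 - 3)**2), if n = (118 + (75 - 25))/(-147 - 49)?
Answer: -1526757/7 ≈ -2.1811e+5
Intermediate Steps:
n = -6/7 (n = (118 + 50)/(-196) = 168*(-1/196) = -6/7 ≈ -0.85714)
-208253 - (n + 154*(-5 - 3)**2) = -208253 - (-6/7 + 154*(-5 - 3)**2) = -208253 - (-6/7 + 154*(-8)**2) = -208253 - (-6/7 + 154*64) = -208253 - (-6/7 + 9856) = -208253 - 1*68986/7 = -208253 - 68986/7 = -1526757/7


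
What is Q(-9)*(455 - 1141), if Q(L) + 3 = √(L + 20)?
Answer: 2058 - 686*√11 ≈ -217.20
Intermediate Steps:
Q(L) = -3 + √(20 + L) (Q(L) = -3 + √(L + 20) = -3 + √(20 + L))
Q(-9)*(455 - 1141) = (-3 + √(20 - 9))*(455 - 1141) = (-3 + √11)*(-686) = 2058 - 686*√11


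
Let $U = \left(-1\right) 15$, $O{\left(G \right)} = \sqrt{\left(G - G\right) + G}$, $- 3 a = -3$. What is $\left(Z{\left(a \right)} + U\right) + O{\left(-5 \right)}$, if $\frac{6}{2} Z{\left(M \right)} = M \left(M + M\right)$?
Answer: $- \frac{43}{3} + i \sqrt{5} \approx -14.333 + 2.2361 i$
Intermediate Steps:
$a = 1$ ($a = \left(- \frac{1}{3}\right) \left(-3\right) = 1$)
$Z{\left(M \right)} = \frac{2 M^{2}}{3}$ ($Z{\left(M \right)} = \frac{M \left(M + M\right)}{3} = \frac{M 2 M}{3} = \frac{2 M^{2}}{3}$)
$O{\left(G \right)} = \sqrt{G}$ ($O{\left(G \right)} = \sqrt{0 + G} = \sqrt{G}$)
$U = -15$
$\left(Z{\left(a \right)} + U\right) + O{\left(-5 \right)} = \left(\frac{2 \cdot 1^{2}}{3} - 15\right) + \sqrt{-5} = \left(\frac{2}{3} \cdot 1 - 15\right) + i \sqrt{5} = \left(\frac{2}{3} - 15\right) + i \sqrt{5} = - \frac{43}{3} + i \sqrt{5}$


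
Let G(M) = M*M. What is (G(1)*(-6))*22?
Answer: -132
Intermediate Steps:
G(M) = M**2
(G(1)*(-6))*22 = (1**2*(-6))*22 = (1*(-6))*22 = -6*22 = -132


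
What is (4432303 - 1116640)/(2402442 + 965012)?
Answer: 3315663/3367454 ≈ 0.98462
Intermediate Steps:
(4432303 - 1116640)/(2402442 + 965012) = 3315663/3367454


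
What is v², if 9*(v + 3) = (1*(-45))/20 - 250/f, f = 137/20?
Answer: 1298088841/24324624 ≈ 53.365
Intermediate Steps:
f = 137/20 (f = 137*(1/20) = 137/20 ≈ 6.8500)
v = -36029/4932 (v = -3 + ((1*(-45))/20 - 250/137/20)/9 = -3 + (-45*1/20 - 250*20/137)/9 = -3 + (-9/4 - 5000/137)/9 = -3 + (⅑)*(-21233/548) = -3 - 21233/4932 = -36029/4932 ≈ -7.3052)
v² = (-36029/4932)² = 1298088841/24324624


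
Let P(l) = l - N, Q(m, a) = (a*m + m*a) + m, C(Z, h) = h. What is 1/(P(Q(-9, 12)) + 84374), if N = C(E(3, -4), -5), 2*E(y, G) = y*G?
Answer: 1/84154 ≈ 1.1883e-5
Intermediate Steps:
E(y, G) = G*y/2 (E(y, G) = (y*G)/2 = (G*y)/2 = G*y/2)
N = -5
Q(m, a) = m + 2*a*m (Q(m, a) = (a*m + a*m) + m = 2*a*m + m = m + 2*a*m)
P(l) = 5 + l (P(l) = l - 1*(-5) = l + 5 = 5 + l)
1/(P(Q(-9, 12)) + 84374) = 1/((5 - 9*(1 + 2*12)) + 84374) = 1/((5 - 9*(1 + 24)) + 84374) = 1/((5 - 9*25) + 84374) = 1/((5 - 225) + 84374) = 1/(-220 + 84374) = 1/84154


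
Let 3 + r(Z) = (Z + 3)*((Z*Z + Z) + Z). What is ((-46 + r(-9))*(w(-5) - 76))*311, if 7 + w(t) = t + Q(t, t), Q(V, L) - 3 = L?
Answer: 11951730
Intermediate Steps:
Q(V, L) = 3 + L
w(t) = -4 + 2*t (w(t) = -7 + (t + (3 + t)) = -7 + (3 + 2*t) = -4 + 2*t)
r(Z) = -3 + (3 + Z)*(Z² + 2*Z) (r(Z) = -3 + (Z + 3)*((Z*Z + Z) + Z) = -3 + (3 + Z)*((Z² + Z) + Z) = -3 + (3 + Z)*((Z + Z²) + Z) = -3 + (3 + Z)*(Z² + 2*Z))
((-46 + r(-9))*(w(-5) - 76))*311 = ((-46 + (-3 + (-9)³ + 5*(-9)² + 6*(-9)))*((-4 + 2*(-5)) - 76))*311 = ((-46 + (-3 - 729 + 5*81 - 54))*((-4 - 10) - 76))*311 = ((-46 + (-3 - 729 + 405 - 54))*(-14 - 76))*311 = ((-46 - 381)*(-90))*311 = -427*(-90)*311 = 38430*311 = 11951730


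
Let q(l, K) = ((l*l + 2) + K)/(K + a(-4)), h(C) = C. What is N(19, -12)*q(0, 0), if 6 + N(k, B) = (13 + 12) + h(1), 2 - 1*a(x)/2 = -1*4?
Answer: 10/3 ≈ 3.3333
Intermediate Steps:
a(x) = 12 (a(x) = 4 - (-2)*4 = 4 - 2*(-4) = 4 + 8 = 12)
N(k, B) = 20 (N(k, B) = -6 + ((13 + 12) + 1) = -6 + (25 + 1) = -6 + 26 = 20)
q(l, K) = (2 + K + l**2)/(12 + K) (q(l, K) = ((l*l + 2) + K)/(K + 12) = ((l**2 + 2) + K)/(12 + K) = ((2 + l**2) + K)/(12 + K) = (2 + K + l**2)/(12 + K))
N(19, -12)*q(0, 0) = 20*((2 + 0 + 0**2)/(12 + 0)) = 20*((2 + 0 + 0)/12) = 20*((1/12)*2) = 20*(1/6) = 10/3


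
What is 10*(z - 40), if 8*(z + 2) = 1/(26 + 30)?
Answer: -94075/224 ≈ -419.98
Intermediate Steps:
z = -895/448 (z = -2 + 1/(8*(26 + 30)) = -2 + (⅛)/56 = -2 + (⅛)*(1/56) = -2 + 1/448 = -895/448 ≈ -1.9978)
10*(z - 40) = 10*(-895/448 - 40) = 10*(-18815/448) = -94075/224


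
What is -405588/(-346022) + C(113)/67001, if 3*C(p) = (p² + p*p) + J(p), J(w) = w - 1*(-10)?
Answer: 45201837653/34775730033 ≈ 1.2998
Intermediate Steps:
J(w) = 10 + w (J(w) = w + 10 = 10 + w)
C(p) = 10/3 + p/3 + 2*p²/3 (C(p) = ((p² + p*p) + (10 + p))/3 = ((p² + p²) + (10 + p))/3 = (2*p² + (10 + p))/3 = (10 + p + 2*p²)/3 = 10/3 + p/3 + 2*p²/3)
-405588/(-346022) + C(113)/67001 = -405588/(-346022) + (10/3 + (⅓)*113 + (⅔)*113²)/67001 = -405588*(-1/346022) + (10/3 + 113/3 + (⅔)*12769)*(1/67001) = 202794/173011 + (10/3 + 113/3 + 25538/3)*(1/67001) = 202794/173011 + (25661/3)*(1/67001) = 202794/173011 + 25661/201003 = 45201837653/34775730033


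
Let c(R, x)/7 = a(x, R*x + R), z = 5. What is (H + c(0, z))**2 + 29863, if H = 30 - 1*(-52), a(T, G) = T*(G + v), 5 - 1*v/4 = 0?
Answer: 641387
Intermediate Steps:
v = 20 (v = 20 - 4*0 = 20 + 0 = 20)
a(T, G) = T*(20 + G) (a(T, G) = T*(G + 20) = T*(20 + G))
c(R, x) = 7*x*(20 + R + R*x) (c(R, x) = 7*(x*(20 + (R*x + R))) = 7*(x*(20 + (R + R*x))) = 7*(x*(20 + R + R*x)) = 7*x*(20 + R + R*x))
H = 82 (H = 30 + 52 = 82)
(H + c(0, z))**2 + 29863 = (82 + 7*5*(20 + 0*(1 + 5)))**2 + 29863 = (82 + 7*5*(20 + 0*6))**2 + 29863 = (82 + 7*5*(20 + 0))**2 + 29863 = (82 + 7*5*20)**2 + 29863 = (82 + 700)**2 + 29863 = 782**2 + 29863 = 611524 + 29863 = 641387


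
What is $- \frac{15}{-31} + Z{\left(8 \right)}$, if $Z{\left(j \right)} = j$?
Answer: $\frac{263}{31} \approx 8.4839$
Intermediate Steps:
$- \frac{15}{-31} + Z{\left(8 \right)} = - \frac{15}{-31} + 8 = \left(-15\right) \left(- \frac{1}{31}\right) + 8 = \frac{15}{31} + 8 = \frac{263}{31}$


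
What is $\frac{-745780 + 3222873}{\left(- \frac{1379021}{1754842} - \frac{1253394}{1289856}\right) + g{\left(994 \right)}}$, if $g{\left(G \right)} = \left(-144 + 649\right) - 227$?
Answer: $\frac{467240321805883328}{52106078438361} \approx 8967.1$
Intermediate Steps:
$g{\left(G \right)} = 278$ ($g{\left(G \right)} = 505 - 227 = 278$)
$\frac{-745780 + 3222873}{\left(- \frac{1379021}{1754842} - \frac{1253394}{1289856}\right) + g{\left(994 \right)}} = \frac{-745780 + 3222873}{\left(- \frac{1379021}{1754842} - \frac{1253394}{1289856}\right) + 278} = \frac{2477093}{\left(\left(-1379021\right) \frac{1}{1754842} - \frac{208899}{214976}\right) + 278} = \frac{2477093}{\left(- \frac{1379021}{1754842} - \frac{208899}{214976}\right) + 278} = \frac{2477093}{- \frac{331520578727}{188624456896} + 278} = \frac{2477093}{\frac{52106078438361}{188624456896}} = 2477093 \cdot \frac{188624456896}{52106078438361} = \frac{467240321805883328}{52106078438361}$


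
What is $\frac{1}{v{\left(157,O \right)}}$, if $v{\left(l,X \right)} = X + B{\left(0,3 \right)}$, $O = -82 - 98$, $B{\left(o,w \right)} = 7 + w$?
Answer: $- \frac{1}{170} \approx -0.0058824$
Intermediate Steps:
$O = -180$
$v{\left(l,X \right)} = 10 + X$ ($v{\left(l,X \right)} = X + \left(7 + 3\right) = X + 10 = 10 + X$)
$\frac{1}{v{\left(157,O \right)}} = \frac{1}{10 - 180} = \frac{1}{-170} = - \frac{1}{170}$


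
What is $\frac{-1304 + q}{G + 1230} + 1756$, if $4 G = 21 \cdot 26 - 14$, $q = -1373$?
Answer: $\frac{2390751}{1363} \approx 1754.0$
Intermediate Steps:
$G = 133$ ($G = \frac{21 \cdot 26 - 14}{4} = \frac{546 - 14}{4} = \frac{1}{4} \cdot 532 = 133$)
$\frac{-1304 + q}{G + 1230} + 1756 = \frac{-1304 - 1373}{133 + 1230} + 1756 = - \frac{2677}{1363} + 1756 = \frac{2390751}{1363}$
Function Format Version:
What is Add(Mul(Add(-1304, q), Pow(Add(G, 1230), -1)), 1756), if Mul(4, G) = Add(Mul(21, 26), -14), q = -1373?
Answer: Rational(2390751, 1363) ≈ 1754.0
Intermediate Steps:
G = 133 (G = Mul(Rational(1, 4), Add(Mul(21, 26), -14)) = Mul(Rational(1, 4), Add(546, -14)) = Mul(Rational(1, 4), 532) = 133)
Add(Mul(Add(-1304, q), Pow(Add(G, 1230), -1)), 1756) = Add(Mul(Add(-1304, -1373), Pow(Add(133, 1230), -1)), 1756) = Add(Mul(-2677, Pow(1363, -1)), 1756) = Add(Mul(-2677, Rational(1, 1363)), 1756) = Add(Rational(-2677, 1363), 1756) = Rational(2390751, 1363)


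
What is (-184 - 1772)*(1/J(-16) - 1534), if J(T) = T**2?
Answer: 192031767/64 ≈ 3.0005e+6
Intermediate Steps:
(-184 - 1772)*(1/J(-16) - 1534) = (-184 - 1772)*(1/((-16)**2) - 1534) = -1956*(1/256 - 1534) = -1956*(-392703/256) = 192031767/64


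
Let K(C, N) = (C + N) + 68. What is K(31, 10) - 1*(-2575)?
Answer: 2684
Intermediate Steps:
K(C, N) = 68 + C + N
K(31, 10) - 1*(-2575) = (68 + 31 + 10) - 1*(-2575) = 109 + 2575 = 2684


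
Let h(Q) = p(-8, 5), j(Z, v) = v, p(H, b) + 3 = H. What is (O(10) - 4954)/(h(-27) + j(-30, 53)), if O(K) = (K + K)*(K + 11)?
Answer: -2267/21 ≈ -107.95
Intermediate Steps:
p(H, b) = -3 + H
h(Q) = -11 (h(Q) = -3 - 8 = -11)
O(K) = 2*K*(11 + K) (O(K) = (2*K)*(11 + K) = 2*K*(11 + K))
(O(10) - 4954)/(h(-27) + j(-30, 53)) = (2*10*(11 + 10) - 4954)/(-11 + 53) = (2*10*21 - 4954)/42 = (420 - 4954)*(1/42) = -4534*1/42 = -2267/21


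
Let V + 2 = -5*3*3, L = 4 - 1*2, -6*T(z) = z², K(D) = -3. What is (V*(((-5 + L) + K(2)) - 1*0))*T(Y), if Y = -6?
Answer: -1692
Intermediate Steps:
T(z) = -z²/6
L = 2 (L = 4 - 2 = 2)
V = -47 (V = -2 - 5*3*3 = -2 - 15*3 = -2 - 45 = -47)
(V*(((-5 + L) + K(2)) - 1*0))*T(Y) = (-47*(((-5 + 2) - 3) - 1*0))*(-⅙*(-6)²) = (-47*((-3 - 3) + 0))*(-⅙*36) = -47*(-6 + 0)*(-6) = -47*(-6)*(-6) = 282*(-6) = -1692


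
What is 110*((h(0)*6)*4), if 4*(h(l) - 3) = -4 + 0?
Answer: 5280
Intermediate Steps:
h(l) = 2 (h(l) = 3 + (-4 + 0)/4 = 3 + (¼)*(-4) = 3 - 1 = 2)
110*((h(0)*6)*4) = 110*((2*6)*4) = 110*(12*4) = 110*48 = 5280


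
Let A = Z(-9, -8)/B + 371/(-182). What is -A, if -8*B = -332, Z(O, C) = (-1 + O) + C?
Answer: 5335/2158 ≈ 2.4722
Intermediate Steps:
Z(O, C) = -1 + C + O
B = 83/2 (B = -⅛*(-332) = 83/2 ≈ 41.500)
A = -5335/2158 (A = (-1 - 8 - 9)/(83/2) + 371/(-182) = -18*2/83 + 371*(-1/182) = -36/83 - 53/26 = -5335/2158 ≈ -2.4722)
-A = -1*(-5335/2158) = 5335/2158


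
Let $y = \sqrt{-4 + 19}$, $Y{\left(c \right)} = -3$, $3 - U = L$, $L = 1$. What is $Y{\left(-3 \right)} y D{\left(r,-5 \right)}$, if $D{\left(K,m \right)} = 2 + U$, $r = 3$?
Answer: $- 12 \sqrt{15} \approx -46.476$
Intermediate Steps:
$U = 2$ ($U = 3 - 1 = 2$)
$D{\left(K,m \right)} = 4$ ($D{\left(K,m \right)} = 2 + 2 = 4$)
$y = \sqrt{15} \approx 3.873$
$Y{\left(-3 \right)} y D{\left(r,-5 \right)} = - 3 \sqrt{15} \cdot 4 = - 12 \sqrt{15}$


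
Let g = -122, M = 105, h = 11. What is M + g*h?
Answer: -1237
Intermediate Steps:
M + g*h = 105 - 122*11 = 105 - 1342 = -1237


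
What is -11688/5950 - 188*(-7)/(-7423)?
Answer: -47295112/22083425 ≈ -2.1417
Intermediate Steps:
-11688/5950 - 188*(-7)/(-7423) = -11688*1/5950 + 1316*(-1/7423) = -5844/2975 - 1316/7423 = -47295112/22083425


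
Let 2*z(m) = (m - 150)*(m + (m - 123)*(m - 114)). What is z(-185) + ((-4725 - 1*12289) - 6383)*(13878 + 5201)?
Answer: -923571571/2 ≈ -4.6179e+8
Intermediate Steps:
z(m) = (-150 + m)*(m + (-123 + m)*(-114 + m))/2 (z(m) = ((m - 150)*(m + (m - 123)*(m - 114)))/2 = ((-150 + m)*(m + (-123 + m)*(-114 + m)))/2 = (-150 + m)*(m + (-123 + m)*(-114 + m))/2)
z(-185) + ((-4725 - 1*12289) - 6383)*(13878 + 5201) = (-1051650 + (½)*(-185)³ - 193*(-185)² + 24711*(-185)) + ((-4725 - 1*12289) - 6383)*(13878 + 5201) = (-1051650 + (½)*(-6331625) - 193*34225 - 4571535) + ((-4725 - 12289) - 6383)*19079 = (-1051650 - 6331625/2 - 6605425 - 4571535) + (-17014 - 6383)*19079 = -30788845/2 - 23397*19079 = -30788845/2 - 446391363 = -923571571/2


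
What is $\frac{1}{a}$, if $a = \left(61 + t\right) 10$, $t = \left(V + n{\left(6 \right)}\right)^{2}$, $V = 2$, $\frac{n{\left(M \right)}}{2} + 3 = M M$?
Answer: $\frac{1}{46850} \approx 2.1345 \cdot 10^{-5}$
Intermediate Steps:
$n{\left(M \right)} = -6 + 2 M^{2}$ ($n{\left(M \right)} = -6 + 2 M M = -6 + 2 M^{2}$)
$t = 4624$ ($t = \left(2 - \left(6 - 2 \cdot 6^{2}\right)\right)^{2} = \left(2 + \left(-6 + 2 \cdot 36\right)\right)^{2} = \left(2 + \left(-6 + 72\right)\right)^{2} = \left(2 + 66\right)^{2} = 68^{2} = 4624$)
$a = 46850$ ($a = \left(61 + 4624\right) 10 = 4685 \cdot 10 = 46850$)
$\frac{1}{a} = \frac{1}{46850}$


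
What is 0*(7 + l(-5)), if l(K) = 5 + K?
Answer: 0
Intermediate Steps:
0*(7 + l(-5)) = 0*(7 + (5 - 5)) = 0*(7 + 0) = 0*7 = 0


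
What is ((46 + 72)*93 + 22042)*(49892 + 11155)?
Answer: 2015527752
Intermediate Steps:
((46 + 72)*93 + 22042)*(49892 + 11155) = (118*93 + 22042)*61047 = (10974 + 22042)*61047 = 33016*61047 = 2015527752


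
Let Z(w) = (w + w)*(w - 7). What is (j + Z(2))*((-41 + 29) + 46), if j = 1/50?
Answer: -16983/25 ≈ -679.32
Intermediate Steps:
j = 1/50 ≈ 0.020000
Z(w) = 2*w*(-7 + w) (Z(w) = (2*w)*(-7 + w) = 2*w*(-7 + w))
(j + Z(2))*((-41 + 29) + 46) = (1/50 + 2*2*(-7 + 2))*((-41 + 29) + 46) = (1/50 + 2*2*(-5))*(-12 + 46) = (1/50 - 20)*34 = -999/50*34 = -16983/25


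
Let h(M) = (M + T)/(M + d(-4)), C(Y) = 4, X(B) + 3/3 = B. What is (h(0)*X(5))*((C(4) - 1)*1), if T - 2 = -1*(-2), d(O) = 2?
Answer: 24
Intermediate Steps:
X(B) = -1 + B
T = 4 (T = 2 - 1*(-2) = 2 + 2 = 4)
h(M) = (4 + M)/(2 + M) (h(M) = (M + 4)/(M + 2) = (4 + M)/(2 + M))
(h(0)*X(5))*((C(4) - 1)*1) = (((4 + 0)/(2 + 0))*(-1 + 5))*((4 - 1)*1) = ((4/2)*4)*(3*1) = (((½)*4)*4)*3 = (2*4)*3 = 8*3 = 24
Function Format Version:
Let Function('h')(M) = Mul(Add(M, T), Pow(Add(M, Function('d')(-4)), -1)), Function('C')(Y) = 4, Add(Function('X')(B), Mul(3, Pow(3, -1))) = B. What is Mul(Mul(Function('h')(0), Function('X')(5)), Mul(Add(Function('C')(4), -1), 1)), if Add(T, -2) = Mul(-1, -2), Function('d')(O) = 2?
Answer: 24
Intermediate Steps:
Function('X')(B) = Add(-1, B)
T = 4 (T = Add(2, Mul(-1, -2)) = Add(2, 2) = 4)
Function('h')(M) = Mul(Pow(Add(2, M), -1), Add(4, M)) (Function('h')(M) = Mul(Add(M, 4), Pow(Add(M, 2), -1)) = Mul(Add(4, M), Pow(Add(2, M), -1)) = Mul(Pow(Add(2, M), -1), Add(4, M)))
Mul(Mul(Function('h')(0), Function('X')(5)), Mul(Add(Function('C')(4), -1), 1)) = Mul(Mul(Mul(Pow(Add(2, 0), -1), Add(4, 0)), Add(-1, 5)), Mul(Add(4, -1), 1)) = Mul(Mul(Mul(Pow(2, -1), 4), 4), Mul(3, 1)) = Mul(Mul(Mul(Rational(1, 2), 4), 4), 3) = Mul(Mul(2, 4), 3) = Mul(8, 3) = 24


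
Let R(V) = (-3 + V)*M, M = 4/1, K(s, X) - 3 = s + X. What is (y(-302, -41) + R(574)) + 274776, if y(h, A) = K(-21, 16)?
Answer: 277058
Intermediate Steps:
K(s, X) = 3 + X + s (K(s, X) = 3 + (s + X) = 3 + (X + s) = 3 + X + s)
y(h, A) = -2 (y(h, A) = 3 + 16 - 21 = -2)
M = 4 (M = 4*1 = 4)
R(V) = -12 + 4*V (R(V) = (-3 + V)*4 = -12 + 4*V)
(y(-302, -41) + R(574)) + 274776 = (-2 + (-12 + 4*574)) + 274776 = (-2 + (-12 + 2296)) + 274776 = (-2 + 2284) + 274776 = 2282 + 274776 = 277058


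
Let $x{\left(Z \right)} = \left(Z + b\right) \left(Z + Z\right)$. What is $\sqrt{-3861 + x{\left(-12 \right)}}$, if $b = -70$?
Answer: $i \sqrt{1893} \approx 43.509 i$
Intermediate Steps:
$x{\left(Z \right)} = 2 Z \left(-70 + Z\right)$ ($x{\left(Z \right)} = \left(Z - 70\right) \left(Z + Z\right) = \left(-70 + Z\right) 2 Z = 2 Z \left(-70 + Z\right)$)
$\sqrt{-3861 + x{\left(-12 \right)}} = \sqrt{-3861 + 2 \left(-12\right) \left(-70 - 12\right)} = \sqrt{-3861 + 2 \left(-12\right) \left(-82\right)} = \sqrt{-3861 + 1968} = \sqrt{-1893} = i \sqrt{1893}$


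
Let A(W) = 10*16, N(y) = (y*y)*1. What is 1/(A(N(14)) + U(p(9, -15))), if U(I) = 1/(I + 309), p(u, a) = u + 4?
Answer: 322/51521 ≈ 0.0062499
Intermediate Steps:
p(u, a) = 4 + u
U(I) = 1/(309 + I)
N(y) = y**2 (N(y) = y**2*1 = y**2)
A(W) = 160
1/(A(N(14)) + U(p(9, -15))) = 1/(160 + 1/(309 + (4 + 9))) = 1/(160 + 1/(309 + 13)) = 1/(160 + 1/322) = 1/(51521/322) = 322/51521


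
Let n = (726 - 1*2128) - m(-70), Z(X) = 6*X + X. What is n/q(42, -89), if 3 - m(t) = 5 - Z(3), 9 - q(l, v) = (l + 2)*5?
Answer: 1421/211 ≈ 6.7346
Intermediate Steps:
Z(X) = 7*X
q(l, v) = -1 - 5*l (q(l, v) = 9 - (l + 2)*5 = 9 - (2 + l)*5 = 9 - (10 + 5*l) = 9 + (-10 - 5*l) = -1 - 5*l)
m(t) = 19 (m(t) = 3 - (5 - 7*3) = 3 - (5 - 1*21) = 3 - (5 - 21) = 3 - 1*(-16) = 3 + 16 = 19)
n = -1421 (n = (726 - 1*2128) - 1*19 = (726 - 2128) - 19 = -1402 - 19 = -1421)
n/q(42, -89) = -1421/(-1 - 5*42) = -1421/(-1 - 210) = -1421/(-211) = -1421*(-1/211) = 1421/211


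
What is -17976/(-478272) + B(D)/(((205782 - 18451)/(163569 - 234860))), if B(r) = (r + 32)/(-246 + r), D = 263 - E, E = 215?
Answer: 6428932991/33598189512 ≈ 0.19135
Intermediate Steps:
D = 48 (D = 263 - 1*215 = 263 - 215 = 48)
B(r) = (32 + r)/(-246 + r)
-17976/(-478272) + B(D)/(((205782 - 18451)/(163569 - 234860))) = -17976/(-478272) + ((32 + 48)/(-246 + 48))/(((205782 - 18451)/(163569 - 234860))) = -17976*(-1/478272) + (80/(-198))/((187331/(-71291))) = 749/19928 + (-1/198*80)/((187331*(-1/71291))) = 749/19928 - 40/(99*(-187331/71291)) = 749/19928 - 40/99*(-71291/187331) = 749/19928 + 259240/1685979 = 6428932991/33598189512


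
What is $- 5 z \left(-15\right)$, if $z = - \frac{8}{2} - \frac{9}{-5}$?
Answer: $-165$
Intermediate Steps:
$z = - \frac{11}{5}$ ($z = \left(-8\right) \frac{1}{2} - - \frac{9}{5} = -4 + \frac{9}{5} = - \frac{11}{5} \approx -2.2$)
$- 5 z \left(-15\right) = \left(-5\right) \left(- \frac{11}{5}\right) \left(-15\right) = 11 \left(-15\right) = -165$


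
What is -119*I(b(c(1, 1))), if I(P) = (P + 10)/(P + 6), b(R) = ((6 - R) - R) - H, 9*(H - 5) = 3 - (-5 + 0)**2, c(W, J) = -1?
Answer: -16541/103 ≈ -160.59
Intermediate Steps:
H = 23/9 (H = 5 + (3 - (-5 + 0)**2)/9 = 5 + (3 - 1*(-5)**2)/9 = 5 + (3 - 1*25)/9 = 5 + (3 - 25)/9 = 5 + (1/9)*(-22) = 5 - 22/9 = 23/9 ≈ 2.5556)
b(R) = 31/9 - 2*R (b(R) = ((6 - R) - R) - 1*23/9 = (6 - 2*R) - 23/9 = 31/9 - 2*R)
I(P) = (10 + P)/(6 + P)
-119*I(b(c(1, 1))) = -119*(10 + (31/9 - 2*(-1)))/(6 + (31/9 - 2*(-1))) = -119*(10 + (31/9 + 2))/(6 + (31/9 + 2)) = -119*(10 + 49/9)/(6 + 49/9) = -119*139/(103/9*9) = -1071*139/(103*9) = -119*139/103 = -16541/103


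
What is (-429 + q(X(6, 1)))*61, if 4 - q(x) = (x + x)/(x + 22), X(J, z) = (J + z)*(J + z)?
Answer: -1846653/71 ≈ -26009.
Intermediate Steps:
X(J, z) = (J + z)²
q(x) = 4 - 2*x/(22 + x) (q(x) = 4 - (x + x)/(x + 22) = 4 - 2*x/(22 + x))
(-429 + q(X(6, 1)))*61 = (-429 + 2*(44 + (6 + 1)²)/(22 + (6 + 1)²))*61 = (-429 + 2*(44 + 7²)/(22 + 7²))*61 = (-429 + 2*(44 + 49)/(22 + 49))*61 = (-429 + 2*93/71)*61 = (-429 + 2*(1/71)*93)*61 = (-429 + 186/71)*61 = -30273/71*61 = -1846653/71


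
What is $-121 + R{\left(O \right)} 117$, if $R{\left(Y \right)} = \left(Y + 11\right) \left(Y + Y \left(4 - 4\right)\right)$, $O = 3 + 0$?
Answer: $4793$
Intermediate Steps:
$O = 3$
$R{\left(Y \right)} = Y \left(11 + Y\right)$ ($R{\left(Y \right)} = \left(11 + Y\right) \left(Y + Y 0\right) = \left(11 + Y\right) \left(Y + 0\right) = \left(11 + Y\right) Y = Y \left(11 + Y\right)$)
$-121 + R{\left(O \right)} 117 = -121 + 3 \left(11 + 3\right) 117 = -121 + 3 \cdot 14 \cdot 117 = -121 + 42 \cdot 117 = -121 + 4914 = 4793$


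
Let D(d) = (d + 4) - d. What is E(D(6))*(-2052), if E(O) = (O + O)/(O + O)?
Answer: -2052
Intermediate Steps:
D(d) = 4 (D(d) = (4 + d) - d = 4)
E(O) = 1 (E(O) = (2*O)/((2*O)) = (2*O)*(1/(2*O)) = 1)
E(D(6))*(-2052) = 1*(-2052) = -2052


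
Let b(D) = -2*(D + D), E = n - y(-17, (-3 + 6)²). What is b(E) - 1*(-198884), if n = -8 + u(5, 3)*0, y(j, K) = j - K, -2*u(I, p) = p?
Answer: 198812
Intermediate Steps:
u(I, p) = -p/2
n = -8 (n = -8 - ½*3*0 = -8 - 3/2*0 = -8 + 0 = -8)
E = 18 (E = -8 - (-17 - (-3 + 6)²) = -8 - (-17 - 1*3²) = -8 - (-17 - 1*9) = -8 - (-17 - 9) = -8 - 1*(-26) = -8 + 26 = 18)
b(D) = -4*D
b(E) - 1*(-198884) = -4*18 - 1*(-198884) = -72 + 198884 = 198812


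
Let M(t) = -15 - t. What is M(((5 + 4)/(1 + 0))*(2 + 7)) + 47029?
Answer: 46933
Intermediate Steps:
M(((5 + 4)/(1 + 0))*(2 + 7)) + 47029 = (-15 - (5 + 4)/(1 + 0)*(2 + 7)) + 47029 = (-15 - 9/1*9) + 47029 = (-15 - 9*1*9) + 47029 = (-15 - 9*9) + 47029 = (-15 - 1*81) + 47029 = (-15 - 81) + 47029 = -96 + 47029 = 46933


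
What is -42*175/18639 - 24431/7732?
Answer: -170733203/48038916 ≈ -3.5541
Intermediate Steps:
-42*175/18639 - 24431/7732 = -7350*1/18639 - 24431*1/7732 = -2450/6213 - 24431/7732 = -170733203/48038916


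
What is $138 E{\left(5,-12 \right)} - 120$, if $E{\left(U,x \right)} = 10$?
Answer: $1260$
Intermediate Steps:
$138 E{\left(5,-12 \right)} - 120 = 138 \cdot 10 - 120 = 1380 - 120 = 1260$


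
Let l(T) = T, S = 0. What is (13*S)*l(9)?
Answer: 0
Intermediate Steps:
(13*S)*l(9) = (13*0)*9 = 0*9 = 0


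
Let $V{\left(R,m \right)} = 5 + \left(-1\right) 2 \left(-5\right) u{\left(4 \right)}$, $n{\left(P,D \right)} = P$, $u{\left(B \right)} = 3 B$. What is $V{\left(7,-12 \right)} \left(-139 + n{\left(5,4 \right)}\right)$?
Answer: $-16750$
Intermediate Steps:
$V{\left(R,m \right)} = 125$ ($V{\left(R,m \right)} = 5 + \left(-1\right) 2 \left(-5\right) 3 \cdot 4 = 5 + \left(-2\right) \left(-5\right) 12 = 5 + 10 \cdot 12 = 5 + 120 = 125$)
$V{\left(7,-12 \right)} \left(-139 + n{\left(5,4 \right)}\right) = 125 \left(-139 + 5\right) = 125 \left(-134\right) = -16750$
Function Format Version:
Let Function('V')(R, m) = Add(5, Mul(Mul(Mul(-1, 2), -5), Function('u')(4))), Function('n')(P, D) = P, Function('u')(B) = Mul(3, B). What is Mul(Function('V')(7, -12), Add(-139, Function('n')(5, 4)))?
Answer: -16750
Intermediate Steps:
Function('V')(R, m) = 125 (Function('V')(R, m) = Add(5, Mul(Mul(Mul(-1, 2), -5), Mul(3, 4))) = Add(5, Mul(Mul(-2, -5), 12)) = Add(5, Mul(10, 12)) = Add(5, 120) = 125)
Mul(Function('V')(7, -12), Add(-139, Function('n')(5, 4))) = Mul(125, Add(-139, 5)) = Mul(125, -134) = -16750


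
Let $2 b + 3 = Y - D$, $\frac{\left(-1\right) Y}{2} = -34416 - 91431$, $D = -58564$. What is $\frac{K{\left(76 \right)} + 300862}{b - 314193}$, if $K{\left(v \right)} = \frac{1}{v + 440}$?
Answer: $- \frac{14113163}{7461618} \approx -1.8914$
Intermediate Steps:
$Y = 251694$ ($Y = - 2 \left(-34416 - 91431\right) = \left(-2\right) \left(-125847\right) = 251694$)
$b = \frac{310255}{2}$ ($b = - \frac{3}{2} + \frac{251694 - -58564}{2} = - \frac{3}{2} + \frac{251694 + 58564}{2} = - \frac{3}{2} + \frac{1}{2} \cdot 310258 = - \frac{3}{2} + 155129 = \frac{310255}{2} \approx 1.5513 \cdot 10^{5}$)
$K{\left(v \right)} = \frac{1}{440 + v}$
$\frac{K{\left(76 \right)} + 300862}{b - 314193} = \frac{\frac{1}{440 + 76} + 300862}{\frac{310255}{2} - 314193} = \frac{\frac{1}{516} + 300862}{- \frac{318131}{2}} = \left(\frac{1}{516} + 300862\right) \left(- \frac{2}{318131}\right) = \frac{155244793}{516} \left(- \frac{2}{318131}\right) = - \frac{14113163}{7461618}$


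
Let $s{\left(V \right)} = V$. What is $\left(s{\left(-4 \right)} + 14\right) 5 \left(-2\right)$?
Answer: $-100$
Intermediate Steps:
$\left(s{\left(-4 \right)} + 14\right) 5 \left(-2\right) = \left(-4 + 14\right) 5 \left(-2\right) = 10 \left(-10\right) = -100$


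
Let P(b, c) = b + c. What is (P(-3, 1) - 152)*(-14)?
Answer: 2156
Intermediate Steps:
(P(-3, 1) - 152)*(-14) = ((-3 + 1) - 152)*(-14) = (-2 - 152)*(-14) = -154*(-14) = 2156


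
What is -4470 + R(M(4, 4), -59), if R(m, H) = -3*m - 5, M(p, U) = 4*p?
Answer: -4523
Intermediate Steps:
R(m, H) = -5 - 3*m
-4470 + R(M(4, 4), -59) = -4470 + (-5 - 12*4) = -4470 + (-5 - 3*16) = -4470 + (-5 - 48) = -4470 - 53 = -4523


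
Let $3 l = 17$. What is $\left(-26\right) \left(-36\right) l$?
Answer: $5304$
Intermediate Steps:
$l = \frac{17}{3}$ ($l = \frac{1}{3} \cdot 17 = \frac{17}{3} \approx 5.6667$)
$\left(-26\right) \left(-36\right) l = \left(-26\right) \left(-36\right) \frac{17}{3} = 936 \cdot \frac{17}{3} = 5304$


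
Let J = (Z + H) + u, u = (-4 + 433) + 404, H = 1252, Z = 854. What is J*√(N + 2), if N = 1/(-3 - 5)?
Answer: 2939*√30/4 ≈ 4024.4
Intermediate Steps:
u = 833 (u = 429 + 404 = 833)
N = -⅛ (N = 1/(-8) = -⅛ ≈ -0.12500)
J = 2939 (J = (854 + 1252) + 833 = 2106 + 833 = 2939)
J*√(N + 2) = 2939*√(-⅛ + 2) = 2939*√(15/8) = 2939*(√30/4) = 2939*√30/4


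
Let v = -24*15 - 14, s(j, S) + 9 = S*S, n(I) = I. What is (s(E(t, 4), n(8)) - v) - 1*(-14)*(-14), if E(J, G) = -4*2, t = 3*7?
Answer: 233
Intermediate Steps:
t = 21
E(J, G) = -8
s(j, S) = -9 + S² (s(j, S) = -9 + S*S = -9 + S²)
v = -374 (v = -360 - 14 = -374)
(s(E(t, 4), n(8)) - v) - 1*(-14)*(-14) = ((-9 + 8²) - 1*(-374)) - 1*(-14)*(-14) = ((-9 + 64) + 374) + 14*(-14) = (55 + 374) - 196 = 429 - 196 = 233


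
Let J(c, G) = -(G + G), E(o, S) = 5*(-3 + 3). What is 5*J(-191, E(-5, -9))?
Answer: 0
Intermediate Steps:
E(o, S) = 0 (E(o, S) = 5*0 = 0)
J(c, G) = -2*G
5*J(-191, E(-5, -9)) = 5*(-2*0) = 5*0 = 0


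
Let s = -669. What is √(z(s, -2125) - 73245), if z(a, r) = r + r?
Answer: I*√77495 ≈ 278.38*I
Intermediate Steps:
z(a, r) = 2*r
√(z(s, -2125) - 73245) = √(2*(-2125) - 73245) = √(-4250 - 73245) = √(-77495) = I*√77495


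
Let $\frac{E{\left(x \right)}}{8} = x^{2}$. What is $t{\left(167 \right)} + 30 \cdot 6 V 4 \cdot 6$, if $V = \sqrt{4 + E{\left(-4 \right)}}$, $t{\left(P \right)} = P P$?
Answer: $27889 + 8640 \sqrt{33} \approx 77522.0$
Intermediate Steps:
$t{\left(P \right)} = P^{2}$
$E{\left(x \right)} = 8 x^{2}$
$V = 2 \sqrt{33}$ ($V = \sqrt{4 + 8 \left(-4\right)^{2}} = \sqrt{4 + 8 \cdot 16} = \sqrt{4 + 128} = \sqrt{132} = 2 \sqrt{33} \approx 11.489$)
$t{\left(167 \right)} + 30 \cdot 6 V 4 \cdot 6 = 167^{2} + 30 \cdot 6 \cdot 2 \sqrt{33} \cdot 4 \cdot 6 = 27889 + 30 \cdot 12 \sqrt{33} \cdot 24 = 27889 + 30 \cdot 288 \sqrt{33} = 27889 + 8640 \sqrt{33}$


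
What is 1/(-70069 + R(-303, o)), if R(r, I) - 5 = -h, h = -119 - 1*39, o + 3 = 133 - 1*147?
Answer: -1/69906 ≈ -1.4305e-5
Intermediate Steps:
o = -17 (o = -3 + (133 - 1*147) = -3 + (133 - 147) = -3 - 14 = -17)
h = -158 (h = -119 - 39 = -158)
R(r, I) = 163 (R(r, I) = 5 - 1*(-158) = 5 + 158 = 163)
1/(-70069 + R(-303, o)) = 1/(-70069 + 163) = 1/(-69906) = -1/69906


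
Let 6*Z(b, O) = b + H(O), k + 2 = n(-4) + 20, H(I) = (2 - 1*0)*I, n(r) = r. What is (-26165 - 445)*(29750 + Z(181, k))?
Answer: -792574415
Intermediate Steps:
H(I) = 2*I (H(I) = (2 + 0)*I = 2*I)
k = 14 (k = -2 + (-4 + 20) = -2 + 16 = 14)
Z(b, O) = O/3 + b/6 (Z(b, O) = (b + 2*O)/6 = O/3 + b/6)
(-26165 - 445)*(29750 + Z(181, k)) = (-26165 - 445)*(29750 + ((⅓)*14 + (⅙)*181)) = -26610*(29750 + (14/3 + 181/6)) = -26610*(29750 + 209/6) = -26610*178709/6 = -792574415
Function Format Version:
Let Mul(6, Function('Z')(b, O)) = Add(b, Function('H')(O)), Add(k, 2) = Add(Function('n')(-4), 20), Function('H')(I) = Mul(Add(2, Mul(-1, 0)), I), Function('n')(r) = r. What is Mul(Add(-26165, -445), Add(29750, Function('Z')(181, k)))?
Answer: -792574415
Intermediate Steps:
Function('H')(I) = Mul(2, I) (Function('H')(I) = Mul(Add(2, 0), I) = Mul(2, I))
k = 14 (k = Add(-2, Add(-4, 20)) = Add(-2, 16) = 14)
Function('Z')(b, O) = Add(Mul(Rational(1, 3), O), Mul(Rational(1, 6), b)) (Function('Z')(b, O) = Mul(Rational(1, 6), Add(b, Mul(2, O))) = Add(Mul(Rational(1, 3), O), Mul(Rational(1, 6), b)))
Mul(Add(-26165, -445), Add(29750, Function('Z')(181, k))) = Mul(Add(-26165, -445), Add(29750, Add(Mul(Rational(1, 3), 14), Mul(Rational(1, 6), 181)))) = Mul(-26610, Add(29750, Add(Rational(14, 3), Rational(181, 6)))) = Mul(-26610, Add(29750, Rational(209, 6))) = Mul(-26610, Rational(178709, 6)) = -792574415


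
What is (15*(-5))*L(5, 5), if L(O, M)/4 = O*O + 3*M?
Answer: -12000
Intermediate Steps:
L(O, M) = 4*O² + 12*M (L(O, M) = 4*(O*O + 3*M) = 4*(O² + 3*M) = 4*O² + 12*M)
(15*(-5))*L(5, 5) = (15*(-5))*(4*5² + 12*5) = -75*(4*25 + 60) = -75*(100 + 60) = -75*160 = -12000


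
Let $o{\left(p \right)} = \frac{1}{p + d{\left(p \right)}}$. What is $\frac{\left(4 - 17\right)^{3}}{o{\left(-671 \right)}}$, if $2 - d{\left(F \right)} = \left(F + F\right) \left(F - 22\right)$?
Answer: $2044692975$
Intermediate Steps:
$d{\left(F \right)} = 2 - 2 F \left(-22 + F\right)$ ($d{\left(F \right)} = 2 - \left(F + F\right) \left(F - 22\right) = 2 - 2 F \left(-22 + F\right)$)
$o{\left(p \right)} = \frac{1}{2 - 2 p^{2} + 45 p}$ ($o{\left(p \right)} = \frac{1}{p + \left(2 - 2 p^{2} + 44 p\right)} = \frac{1}{2 - 2 p^{2} + 45 p}$)
$\frac{\left(4 - 17\right)^{3}}{o{\left(-671 \right)}} = \frac{\left(4 - 17\right)^{3}}{\frac{1}{2 - 2 \left(-671\right)^{2} + 45 \left(-671\right)}} = \frac{\left(-13\right)^{3}}{\frac{1}{2 - 900482 - 30195}} = - \frac{2197}{\frac{1}{2 - 900482 - 30195}} = - \frac{2197}{\frac{1}{-930675}} = - \frac{2197}{- \frac{1}{930675}} = \left(-2197\right) \left(-930675\right) = 2044692975$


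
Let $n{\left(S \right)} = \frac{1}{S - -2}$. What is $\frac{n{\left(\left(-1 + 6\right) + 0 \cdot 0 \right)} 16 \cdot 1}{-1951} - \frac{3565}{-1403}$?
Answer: $\frac{2115859}{833077} \approx 2.5398$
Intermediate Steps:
$n{\left(S \right)} = \frac{1}{2 + S}$ ($n{\left(S \right)} = \frac{1}{S + 2} = \frac{1}{2 + S}$)
$\frac{n{\left(\left(-1 + 6\right) + 0 \cdot 0 \right)} 16 \cdot 1}{-1951} - \frac{3565}{-1403} = \frac{\frac{1}{2 + \left(\left(-1 + 6\right) + 0 \cdot 0\right)} 16 \cdot 1}{-1951} - \frac{3565}{-1403} = \frac{1}{2 + \left(5 + 0\right)} 16 \cdot 1 \left(- \frac{1}{1951}\right) - - \frac{155}{61} = \frac{1}{2 + 5} \cdot 16 \cdot 1 \left(- \frac{1}{1951}\right) + \frac{155}{61} = \frac{1}{7} \cdot 16 \cdot 1 \left(- \frac{1}{1951}\right) + \frac{155}{61} = \frac{16}{7} \cdot 1 \left(- \frac{1}{1951}\right) + \frac{155}{61} = \frac{16}{7} \left(- \frac{1}{1951}\right) + \frac{155}{61} = - \frac{16}{13657} + \frac{155}{61} = \frac{2115859}{833077}$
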